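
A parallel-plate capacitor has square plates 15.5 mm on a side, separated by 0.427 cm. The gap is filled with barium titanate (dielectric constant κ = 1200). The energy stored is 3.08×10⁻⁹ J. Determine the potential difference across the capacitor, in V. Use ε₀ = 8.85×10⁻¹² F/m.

3.21 V

A = (15.5 mm)² = 2.40×10⁻⁴ m².
C = κε₀A/d = 1200 × 8.85×10⁻¹² × 2.40×10⁻⁴ / 4.27×10⁻³ = 5.98×10⁻¹⁰ F.
V = √(2U/C) = √(2 × 3.08×10⁻⁹ / 5.98×10⁻¹⁰) = 3.21 V.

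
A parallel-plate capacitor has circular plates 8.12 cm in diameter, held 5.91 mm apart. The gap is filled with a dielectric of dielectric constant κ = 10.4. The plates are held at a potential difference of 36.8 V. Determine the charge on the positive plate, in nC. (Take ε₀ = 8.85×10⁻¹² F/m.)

A = π(8.12/2 cm)² = 5.18×10⁻³ m².
C = κε₀A/d = 10.4 × 8.85×10⁻¹² × 5.18×10⁻³ / 5.91×10⁻³ = 8.06×10⁻¹¹ F.
Q = CV = 8.06×10⁻¹¹ × 36.8 = 2.97×10⁻⁹ C.

2.97 nC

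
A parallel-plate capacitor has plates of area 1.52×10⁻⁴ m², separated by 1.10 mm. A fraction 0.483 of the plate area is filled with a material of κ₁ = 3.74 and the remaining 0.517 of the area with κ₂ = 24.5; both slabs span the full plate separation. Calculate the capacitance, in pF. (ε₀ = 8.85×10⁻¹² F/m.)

17.7 pF

Side-by-side slabs ⇒ two capacitors in parallel, each spanning the full gap.
C₁ = κ₁ε₀A₁/d = 3.74 × 8.85×10⁻¹² × 7.34×10⁻⁵ / 1.10×10⁻³ = 2.21×10⁻¹² F.
C₂ = κ₂ε₀A₂/d = 24.5 × 8.85×10⁻¹² × 7.86×10⁻⁵ / 1.10×10⁻³ = 1.55×10⁻¹¹ F.
C = C₁ + C₂ = 1.77×10⁻¹¹ F.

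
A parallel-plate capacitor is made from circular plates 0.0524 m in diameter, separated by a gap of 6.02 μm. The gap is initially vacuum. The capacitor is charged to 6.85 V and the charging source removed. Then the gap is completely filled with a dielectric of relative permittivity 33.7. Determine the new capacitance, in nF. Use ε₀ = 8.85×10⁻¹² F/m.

A = π(0.0524/2 m)² = 2.16×10⁻³ m².
Initially C₁ = ε₀A/d = 8.85×10⁻¹² × 2.16×10⁻³ / 6.02×10⁻⁶ = 3.17×10⁻⁹ F.
C = κε₀A/d scales with κ, so C₂/C₁ = κ = 33.7.
C₂ = 33.7 × 3.17×10⁻⁹ = 1.07×10⁻⁷ F.

107 nF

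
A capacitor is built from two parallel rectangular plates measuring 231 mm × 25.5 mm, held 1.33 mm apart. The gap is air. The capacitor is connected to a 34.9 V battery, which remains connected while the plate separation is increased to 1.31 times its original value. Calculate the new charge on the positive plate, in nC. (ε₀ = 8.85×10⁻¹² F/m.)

Q ≈ 1.04 nC

A = 231 × 25.5 mm² = 5.89×10⁻³ m².
Initially C₁ = ε₀A/d = 8.85×10⁻¹² × 5.89×10⁻³ / 1.33×10⁻³ = 3.92×10⁻¹¹ F.
Q₁ = 1.37×10⁻⁹ C.
Battery connected ⇒ V is held fixed. C₂ = 0.763 C₁ and Q = CV, so Q₂/Q₁ = C₂/C₁ = 0.763.
Q₂ = 0.763 × 1.37×10⁻⁹ = 1.04×10⁻⁹ C.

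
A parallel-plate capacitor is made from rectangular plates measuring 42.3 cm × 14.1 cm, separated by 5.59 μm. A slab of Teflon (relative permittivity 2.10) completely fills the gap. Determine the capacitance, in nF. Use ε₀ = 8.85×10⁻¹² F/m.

C ≈ 198 nF

A = 42.3 × 14.1 cm² = 5.96×10⁻² m².
C = κε₀A/d = 2.10 × 8.85×10⁻¹² × 5.96×10⁻² / 5.59×10⁻⁶ = 1.98×10⁻⁷ F.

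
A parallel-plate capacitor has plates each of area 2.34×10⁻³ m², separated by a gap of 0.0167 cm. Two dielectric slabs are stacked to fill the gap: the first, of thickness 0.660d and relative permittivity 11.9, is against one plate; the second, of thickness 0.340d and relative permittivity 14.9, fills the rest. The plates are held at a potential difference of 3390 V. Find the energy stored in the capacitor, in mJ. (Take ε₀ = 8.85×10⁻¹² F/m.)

U ≈ 9.10 mJ

Stacked slabs ⇒ two capacitors in series, each with the full plate area.
C₁ = κ₁ε₀A/d₁ = 11.9 × 8.85×10⁻¹² × 2.34×10⁻³ / 1.10×10⁻⁴ = 2.24×10⁻⁹ F.
C₂ = κ₂ε₀A/d₂ = 14.9 × 8.85×10⁻¹² × 2.34×10⁻³ / 5.68×10⁻⁵ = 5.43×10⁻⁹ F.
C = (1/C₁ + 1/C₂)⁻¹ = 1.58×10⁻⁹ F.
U = ½CV² = ½ × 1.58×10⁻⁹ × (3390)² = 9.10×10⁻³ J.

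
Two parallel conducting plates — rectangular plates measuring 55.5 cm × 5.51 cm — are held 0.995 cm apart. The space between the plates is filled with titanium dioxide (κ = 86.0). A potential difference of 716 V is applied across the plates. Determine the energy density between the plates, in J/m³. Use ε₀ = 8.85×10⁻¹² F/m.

u ≈ 1.97 J/m³

E = V/d = 716 / 9.95×10⁻³ = 7.20×10⁴ V/m.
u = ½κε₀E² = ½ × 86.0 × 8.85×10⁻¹² × (7.20×10⁴)² = 1.97 J/m³.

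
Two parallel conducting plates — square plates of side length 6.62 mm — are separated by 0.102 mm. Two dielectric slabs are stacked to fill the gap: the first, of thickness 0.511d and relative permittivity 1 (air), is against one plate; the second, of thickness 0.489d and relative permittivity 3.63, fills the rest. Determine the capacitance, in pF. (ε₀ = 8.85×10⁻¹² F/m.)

5.89 pF

A = (6.62 mm)² = 4.38×10⁻⁵ m².
Stacked slabs ⇒ two capacitors in series, each with the full plate area.
C₁ = κ₁ε₀A/d₁ = 1.00 × 8.85×10⁻¹² × 4.38×10⁻⁵ / 5.21×10⁻⁵ = 7.44×10⁻¹² F.
C₂ = κ₂ε₀A/d₂ = 3.63 × 8.85×10⁻¹² × 4.38×10⁻⁵ / 4.99×10⁻⁵ = 2.82×10⁻¹¹ F.
C = (1/C₁ + 1/C₂)⁻¹ = 5.89×10⁻¹² F.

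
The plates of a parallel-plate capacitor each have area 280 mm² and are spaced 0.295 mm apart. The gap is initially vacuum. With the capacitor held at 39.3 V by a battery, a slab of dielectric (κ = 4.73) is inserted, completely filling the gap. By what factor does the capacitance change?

C = κε₀A/d scales with κ, so C₂/C₁ = κ = 4.73.

4.73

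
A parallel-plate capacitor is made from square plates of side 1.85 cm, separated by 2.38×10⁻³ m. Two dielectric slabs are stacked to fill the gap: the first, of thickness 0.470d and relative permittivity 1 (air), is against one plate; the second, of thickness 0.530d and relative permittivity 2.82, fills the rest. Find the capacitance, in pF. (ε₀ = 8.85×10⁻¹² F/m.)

A = (1.85 cm)² = 3.42×10⁻⁴ m².
Stacked slabs ⇒ two capacitors in series, each with the full plate area.
C₁ = κ₁ε₀A/d₁ = 1.00 × 8.85×10⁻¹² × 3.42×10⁻⁴ / 1.12×10⁻³ = 2.71×10⁻¹² F.
C₂ = κ₂ε₀A/d₂ = 2.82 × 8.85×10⁻¹² × 3.42×10⁻⁴ / 1.26×10⁻³ = 6.77×10⁻¹² F.
C = (1/C₁ + 1/C₂)⁻¹ = 1.93×10⁻¹² F.

C ≈ 1.93 pF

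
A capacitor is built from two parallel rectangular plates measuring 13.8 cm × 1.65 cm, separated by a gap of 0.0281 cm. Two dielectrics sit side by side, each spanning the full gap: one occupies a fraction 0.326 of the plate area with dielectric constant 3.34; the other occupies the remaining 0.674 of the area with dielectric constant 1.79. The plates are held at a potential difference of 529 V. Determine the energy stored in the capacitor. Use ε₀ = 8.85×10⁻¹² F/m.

23.0 μJ

A = 13.8 × 1.65 cm² = 2.28×10⁻³ m².
Side-by-side slabs ⇒ two capacitors in parallel, each spanning the full gap.
C₁ = κ₁ε₀A₁/d = 3.34 × 8.85×10⁻¹² × 7.42×10⁻⁴ / 2.81×10⁻⁴ = 7.81×10⁻¹¹ F.
C₂ = κ₂ε₀A₂/d = 1.79 × 8.85×10⁻¹² × 1.53×10⁻³ / 2.81×10⁻⁴ = 8.65×10⁻¹¹ F.
C = C₁ + C₂ = 1.65×10⁻¹⁰ F.
U = ½CV² = ½ × 1.65×10⁻¹⁰ × (529)² = 2.30×10⁻⁵ J.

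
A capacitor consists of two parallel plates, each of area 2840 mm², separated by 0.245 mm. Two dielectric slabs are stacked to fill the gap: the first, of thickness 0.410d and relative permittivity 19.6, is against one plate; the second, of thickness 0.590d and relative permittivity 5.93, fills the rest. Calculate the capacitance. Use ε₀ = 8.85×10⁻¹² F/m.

A = 2840 mm² = 2.84×10⁻³ m².
Stacked slabs ⇒ two capacitors in series, each with the full plate area.
C₁ = κ₁ε₀A/d₁ = 19.6 × 8.85×10⁻¹² × 2.84×10⁻³ / 1.00×10⁻⁴ = 4.90×10⁻⁹ F.
C₂ = κ₂ε₀A/d₂ = 5.93 × 8.85×10⁻¹² × 2.84×10⁻³ / 1.45×10⁻⁴ = 1.03×10⁻⁹ F.
C = (1/C₁ + 1/C₂)⁻¹ = 8.52×10⁻¹⁰ F.

C ≈ 0.852 nF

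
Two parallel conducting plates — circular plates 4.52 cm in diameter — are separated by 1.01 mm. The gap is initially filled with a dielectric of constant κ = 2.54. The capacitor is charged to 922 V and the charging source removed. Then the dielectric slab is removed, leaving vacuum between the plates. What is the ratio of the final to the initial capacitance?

C₂/C₁ ≈ 0.394

C = κε₀A/d scales with κ, so C₂/C₁ = 1/κ = 1/2.54 = 0.394.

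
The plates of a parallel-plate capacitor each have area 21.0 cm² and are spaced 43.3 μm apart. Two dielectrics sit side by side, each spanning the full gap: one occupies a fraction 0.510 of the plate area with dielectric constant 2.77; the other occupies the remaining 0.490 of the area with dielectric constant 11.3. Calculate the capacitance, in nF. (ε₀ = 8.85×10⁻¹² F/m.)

A = 21.0 cm² = 2.10×10⁻³ m².
Side-by-side slabs ⇒ two capacitors in parallel, each spanning the full gap.
C₁ = κ₁ε₀A₁/d = 2.77 × 8.85×10⁻¹² × 1.07×10⁻³ / 4.33×10⁻⁵ = 6.06×10⁻¹⁰ F.
C₂ = κ₂ε₀A₂/d = 11.3 × 8.85×10⁻¹² × 1.03×10⁻³ / 4.33×10⁻⁵ = 2.38×10⁻⁹ F.
C = C₁ + C₂ = 2.98×10⁻⁹ F.

2.98 nF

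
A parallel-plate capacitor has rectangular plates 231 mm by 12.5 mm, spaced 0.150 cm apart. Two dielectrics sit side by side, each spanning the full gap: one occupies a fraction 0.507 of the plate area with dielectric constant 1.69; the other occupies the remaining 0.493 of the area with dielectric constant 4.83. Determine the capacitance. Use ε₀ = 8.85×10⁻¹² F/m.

A = 231 × 12.5 mm² = 2.89×10⁻³ m².
Side-by-side slabs ⇒ two capacitors in parallel, each spanning the full gap.
C₁ = κ₁ε₀A₁/d = 1.69 × 8.85×10⁻¹² × 1.46×10⁻³ / 1.50×10⁻³ = 1.46×10⁻¹¹ F.
C₂ = κ₂ε₀A₂/d = 4.83 × 8.85×10⁻¹² × 1.42×10⁻³ / 1.50×10⁻³ = 4.06×10⁻¹¹ F.
C = C₁ + C₂ = 5.52×10⁻¹¹ F.

55.2 pF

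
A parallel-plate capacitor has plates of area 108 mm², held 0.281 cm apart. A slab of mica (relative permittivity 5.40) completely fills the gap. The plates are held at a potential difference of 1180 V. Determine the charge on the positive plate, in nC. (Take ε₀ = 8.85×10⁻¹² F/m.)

A = 108 mm² = 1.08×10⁻⁴ m².
C = κε₀A/d = 5.40 × 8.85×10⁻¹² × 1.08×10⁻⁴ / 2.81×10⁻³ = 1.84×10⁻¹² F.
Q = CV = 1.84×10⁻¹² × 1180 = 2.17×10⁻⁹ C.

2.17 nC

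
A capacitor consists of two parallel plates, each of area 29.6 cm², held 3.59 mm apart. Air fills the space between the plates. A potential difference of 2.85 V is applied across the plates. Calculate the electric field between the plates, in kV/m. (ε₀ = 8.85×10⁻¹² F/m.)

0.794 kV/m

E = V/d = 2.85 / 3.59×10⁻³ = 7.94×10² V/m.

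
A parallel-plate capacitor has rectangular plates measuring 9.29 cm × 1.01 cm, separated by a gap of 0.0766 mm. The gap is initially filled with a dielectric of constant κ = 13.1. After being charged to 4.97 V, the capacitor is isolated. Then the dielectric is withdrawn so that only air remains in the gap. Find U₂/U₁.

Isolated ⇒ Q is held fixed.
C₂ = 0.0763 C₁ and U = Q²/(2C), so U₂/U₁ = C₁/C₂ = 13.1.

13.1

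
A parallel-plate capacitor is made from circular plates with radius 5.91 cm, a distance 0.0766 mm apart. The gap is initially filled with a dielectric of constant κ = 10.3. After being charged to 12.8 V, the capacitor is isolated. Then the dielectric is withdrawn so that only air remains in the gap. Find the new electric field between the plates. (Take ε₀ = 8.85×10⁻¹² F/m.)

1.72 MV/m

A = π(5.91 cm)² = 1.10×10⁻² m².
Initially C₁ = κε₀A/d = 10.3 × 8.85×10⁻¹² × 1.10×10⁻² / 7.66×10⁻⁵ = 1.31×10⁻⁸ F.
E₁ = 1.67×10⁵ V/m.
Isolated ⇒ Q is held fixed. V₂ = Q/C₂ = V₁/0.0971; E = V/d, so E₂/E₁ = (V₂/V₁)(d₁/d₂) = 10.3.
E₂ = 10.3 × 1.67×10⁵ = 1.72×10⁶ V/m.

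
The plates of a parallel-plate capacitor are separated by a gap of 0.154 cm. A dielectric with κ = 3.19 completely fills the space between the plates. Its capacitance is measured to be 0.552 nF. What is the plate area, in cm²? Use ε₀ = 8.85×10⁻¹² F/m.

A = Cd/(κε₀) = 5.52×10⁻¹⁰ × 1.54×10⁻³ / (3.19 × 8.85×10⁻¹²) = 3.01×10⁻² m².

A ≈ 301 cm²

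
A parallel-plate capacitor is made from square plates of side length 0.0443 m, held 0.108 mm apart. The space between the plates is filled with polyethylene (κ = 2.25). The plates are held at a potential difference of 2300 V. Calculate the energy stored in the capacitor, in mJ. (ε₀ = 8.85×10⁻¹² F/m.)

0.957 mJ

A = (0.0443 m)² = 1.96×10⁻³ m².
C = κε₀A/d = 2.25 × 8.85×10⁻¹² × 1.96×10⁻³ / 1.08×10⁻⁴ = 3.62×10⁻¹⁰ F.
U = ½CV² = ½ × 3.62×10⁻¹⁰ × (2300)² = 9.57×10⁻⁴ J.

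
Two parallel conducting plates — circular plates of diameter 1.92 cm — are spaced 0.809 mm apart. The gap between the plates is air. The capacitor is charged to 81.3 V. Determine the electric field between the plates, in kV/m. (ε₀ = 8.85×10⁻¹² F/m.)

E ≈ 100 kV/m

E = V/d = 81.3 / 8.09×10⁻⁴ = 1.00×10⁵ V/m.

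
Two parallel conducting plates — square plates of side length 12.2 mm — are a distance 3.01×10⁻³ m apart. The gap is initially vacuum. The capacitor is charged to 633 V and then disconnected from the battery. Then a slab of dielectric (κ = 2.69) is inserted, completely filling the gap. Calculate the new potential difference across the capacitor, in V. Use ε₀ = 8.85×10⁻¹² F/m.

V ≈ 235 V

A = (12.2 mm)² = 1.49×10⁻⁴ m².
Initially C₁ = ε₀A/d = 8.85×10⁻¹² × 1.49×10⁻⁴ / 3.01×10⁻³ = 4.38×10⁻¹³ F.
V₁ = 6.33×10² V.
Isolated ⇒ Q is held fixed. C₂ = 2.69 C₁ and V = Q/C, so V₂/V₁ = C₁/C₂ = 0.372.
V₂ = 0.372 × 6.33×10² = 2.35×10² V.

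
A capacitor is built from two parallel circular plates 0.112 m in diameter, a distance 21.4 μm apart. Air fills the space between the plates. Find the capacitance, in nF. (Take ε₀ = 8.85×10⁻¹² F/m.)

A = π(0.112/2 m)² = 9.85×10⁻³ m².
C = ε₀A/d = 8.85×10⁻¹² × 9.85×10⁻³ / 2.14×10⁻⁵ = 4.07×10⁻⁹ F.

C ≈ 4.07 nF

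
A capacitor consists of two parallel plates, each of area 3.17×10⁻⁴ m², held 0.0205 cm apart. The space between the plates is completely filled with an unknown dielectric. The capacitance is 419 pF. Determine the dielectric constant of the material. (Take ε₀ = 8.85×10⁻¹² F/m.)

κ = Cd/(ε₀A) = 4.19×10⁻¹⁰ × 2.05×10⁻⁴ / (8.85×10⁻¹² × 3.17×10⁻⁴) = 30.6.

κ ≈ 30.6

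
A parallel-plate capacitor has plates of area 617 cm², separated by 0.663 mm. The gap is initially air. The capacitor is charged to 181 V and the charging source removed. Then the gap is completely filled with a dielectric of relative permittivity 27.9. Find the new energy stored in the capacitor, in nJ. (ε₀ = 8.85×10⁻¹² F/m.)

A = 617 cm² = 6.17×10⁻² m².
Initially C₁ = ε₀A/d = 8.85×10⁻¹² × 6.17×10⁻² / 6.63×10⁻⁴ = 8.24×10⁻¹⁰ F.
U₁ = 1.35×10⁻⁵ J.
Isolated ⇒ Q is held fixed. C₂ = 27.9 C₁ and U = Q²/(2C), so U₂/U₁ = C₁/C₂ = 0.0358.
U₂ = 0.0358 × 1.35×10⁻⁵ = 4.84×10⁻⁷ J.

484 nJ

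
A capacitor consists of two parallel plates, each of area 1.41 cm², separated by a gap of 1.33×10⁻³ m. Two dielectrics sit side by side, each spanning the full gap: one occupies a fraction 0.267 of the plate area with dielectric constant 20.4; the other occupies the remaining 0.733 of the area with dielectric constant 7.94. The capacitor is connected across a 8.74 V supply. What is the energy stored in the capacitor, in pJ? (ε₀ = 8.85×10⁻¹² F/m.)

A = 1.41 cm² = 1.41×10⁻⁴ m².
Side-by-side slabs ⇒ two capacitors in parallel, each spanning the full gap.
C₁ = κ₁ε₀A₁/d = 20.4 × 8.85×10⁻¹² × 3.76×10⁻⁵ / 1.33×10⁻³ = 5.11×10⁻¹² F.
C₂ = κ₂ε₀A₂/d = 7.94 × 8.85×10⁻¹² × 1.03×10⁻⁴ / 1.33×10⁻³ = 5.46×10⁻¹² F.
C = C₁ + C₂ = 1.06×10⁻¹¹ F.
U = ½CV² = ½ × 1.06×10⁻¹¹ × (8.74)² = 4.04×10⁻¹⁰ J.

U ≈ 404 pJ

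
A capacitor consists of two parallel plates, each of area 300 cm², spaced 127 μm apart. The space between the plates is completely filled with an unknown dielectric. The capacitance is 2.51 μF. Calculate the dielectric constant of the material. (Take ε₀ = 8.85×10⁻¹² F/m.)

A = 300 cm² = 3.00×10⁻² m².
κ = Cd/(ε₀A) = 2.51×10⁻⁶ × 1.27×10⁻⁴ / (8.85×10⁻¹² × 3.00×10⁻²) = 1201.

1201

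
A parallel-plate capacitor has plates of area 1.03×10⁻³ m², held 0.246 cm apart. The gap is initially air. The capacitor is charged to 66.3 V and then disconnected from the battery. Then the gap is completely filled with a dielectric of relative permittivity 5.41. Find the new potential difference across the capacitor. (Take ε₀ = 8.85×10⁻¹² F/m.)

Initially C₁ = ε₀A/d = 8.85×10⁻¹² × 1.03×10⁻³ / 2.46×10⁻³ = 3.71×10⁻¹² F.
V₁ = 66.3 V.
Isolated ⇒ Q is held fixed. C₂ = 5.41 C₁ and V = Q/C, so V₂/V₁ = C₁/C₂ = 0.185.
V₂ = 0.185 × 66.3 = 12.3 V.

12.3 V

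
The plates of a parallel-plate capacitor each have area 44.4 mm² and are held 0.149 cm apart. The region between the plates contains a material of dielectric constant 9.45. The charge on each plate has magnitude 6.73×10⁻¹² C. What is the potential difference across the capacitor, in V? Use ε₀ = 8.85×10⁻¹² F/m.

A = 44.4 mm² = 4.44×10⁻⁵ m².
C = κε₀A/d = 9.45 × 8.85×10⁻¹² × 4.44×10⁻⁵ / 1.49×10⁻³ = 2.49×10⁻¹² F.
V = Q/C = 6.73×10⁻¹² / 2.49×10⁻¹² = 2.70 V.

2.70 V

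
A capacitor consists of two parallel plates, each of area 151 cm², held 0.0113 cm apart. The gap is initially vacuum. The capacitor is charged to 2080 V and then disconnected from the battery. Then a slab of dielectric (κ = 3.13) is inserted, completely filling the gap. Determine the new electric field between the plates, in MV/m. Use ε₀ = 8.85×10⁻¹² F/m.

5.88 MV/m

A = 151 cm² = 1.51×10⁻² m².
Initially C₁ = ε₀A/d = 8.85×10⁻¹² × 1.51×10⁻² / 1.13×10⁻⁴ = 1.18×10⁻⁹ F.
E₁ = 1.84×10⁷ V/m.
Isolated ⇒ Q is held fixed. V₂ = Q/C₂ = V₁/3.13; E = V/d, so E₂/E₁ = (V₂/V₁)(d₁/d₂) = 0.319.
E₂ = 0.319 × 1.84×10⁷ = 5.88×10⁶ V/m.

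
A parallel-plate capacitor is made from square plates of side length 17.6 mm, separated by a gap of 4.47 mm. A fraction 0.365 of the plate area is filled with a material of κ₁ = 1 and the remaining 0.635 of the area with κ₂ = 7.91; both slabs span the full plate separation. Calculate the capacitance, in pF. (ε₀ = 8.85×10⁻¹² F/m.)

C ≈ 3.30 pF

A = (17.6 mm)² = 3.10×10⁻⁴ m².
Side-by-side slabs ⇒ two capacitors in parallel, each spanning the full gap.
C₁ = κ₁ε₀A₁/d = 1.00 × 8.85×10⁻¹² × 1.13×10⁻⁴ / 4.47×10⁻³ = 2.24×10⁻¹³ F.
C₂ = κ₂ε₀A₂/d = 7.91 × 8.85×10⁻¹² × 1.97×10⁻⁴ / 4.47×10⁻³ = 3.08×10⁻¹² F.
C = C₁ + C₂ = 3.30×10⁻¹² F.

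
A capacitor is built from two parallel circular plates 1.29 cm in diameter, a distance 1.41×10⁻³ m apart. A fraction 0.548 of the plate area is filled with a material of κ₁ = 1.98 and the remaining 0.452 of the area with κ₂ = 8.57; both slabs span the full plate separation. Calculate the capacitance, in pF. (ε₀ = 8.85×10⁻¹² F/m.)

4.07 pF

A = π(1.29/2 cm)² = 1.31×10⁻⁴ m².
Side-by-side slabs ⇒ two capacitors in parallel, each spanning the full gap.
C₁ = κ₁ε₀A₁/d = 1.98 × 8.85×10⁻¹² × 7.16×10⁻⁵ / 1.41×10⁻³ = 8.90×10⁻¹³ F.
C₂ = κ₂ε₀A₂/d = 8.57 × 8.85×10⁻¹² × 5.91×10⁻⁵ / 1.41×10⁻³ = 3.18×10⁻¹² F.
C = C₁ + C₂ = 4.07×10⁻¹² F.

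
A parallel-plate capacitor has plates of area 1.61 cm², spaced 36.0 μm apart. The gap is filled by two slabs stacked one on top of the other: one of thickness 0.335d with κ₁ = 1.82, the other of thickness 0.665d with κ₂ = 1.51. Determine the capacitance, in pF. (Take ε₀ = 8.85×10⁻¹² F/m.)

63.4 pF

A = 1.61 cm² = 1.61×10⁻⁴ m².
Stacked slabs ⇒ two capacitors in series, each with the full plate area.
C₁ = κ₁ε₀A/d₁ = 1.82 × 8.85×10⁻¹² × 1.61×10⁻⁴ / 1.21×10⁻⁵ = 2.15×10⁻¹⁰ F.
C₂ = κ₂ε₀A/d₂ = 1.51 × 8.85×10⁻¹² × 1.61×10⁻⁴ / 2.39×10⁻⁵ = 8.99×10⁻¹¹ F.
C = (1/C₁ + 1/C₂)⁻¹ = 6.34×10⁻¹¹ F.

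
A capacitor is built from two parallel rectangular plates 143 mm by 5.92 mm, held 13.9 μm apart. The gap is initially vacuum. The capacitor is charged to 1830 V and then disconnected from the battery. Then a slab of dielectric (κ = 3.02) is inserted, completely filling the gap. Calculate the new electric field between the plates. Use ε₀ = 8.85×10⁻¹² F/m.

43.6 MV/m

A = 143 × 5.92 mm² = 8.47×10⁻⁴ m².
Initially C₁ = ε₀A/d = 8.85×10⁻¹² × 8.47×10⁻⁴ / 1.39×10⁻⁵ = 5.39×10⁻¹⁰ F.
E₁ = 1.32×10⁸ V/m.
Isolated ⇒ Q is held fixed. V₂ = Q/C₂ = V₁/3.02; E = V/d, so E₂/E₁ = (V₂/V₁)(d₁/d₂) = 0.331.
E₂ = 0.331 × 1.32×10⁸ = 4.36×10⁷ V/m.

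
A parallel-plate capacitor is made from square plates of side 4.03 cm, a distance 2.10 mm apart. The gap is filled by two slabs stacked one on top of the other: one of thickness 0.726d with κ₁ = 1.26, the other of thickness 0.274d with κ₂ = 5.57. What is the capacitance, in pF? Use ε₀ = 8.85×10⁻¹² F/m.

10.9 pF

A = (4.03 cm)² = 1.62×10⁻³ m².
Stacked slabs ⇒ two capacitors in series, each with the full plate area.
C₁ = κ₁ε₀A/d₁ = 1.26 × 8.85×10⁻¹² × 1.62×10⁻³ / 1.52×10⁻³ = 1.19×10⁻¹¹ F.
C₂ = κ₂ε₀A/d₂ = 5.57 × 8.85×10⁻¹² × 1.62×10⁻³ / 5.75×10⁻⁴ = 1.39×10⁻¹⁰ F.
C = (1/C₁ + 1/C₂)⁻¹ = 1.09×10⁻¹¹ F.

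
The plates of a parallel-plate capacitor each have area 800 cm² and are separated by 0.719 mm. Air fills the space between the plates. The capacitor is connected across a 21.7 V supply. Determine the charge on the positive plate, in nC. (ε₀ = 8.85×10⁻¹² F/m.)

Q ≈ 21.4 nC

A = 800 cm² = 8.00×10⁻² m².
C = ε₀A/d = 8.85×10⁻¹² × 8.00×10⁻² / 7.19×10⁻⁴ = 9.85×10⁻¹⁰ F.
Q = CV = 9.85×10⁻¹⁰ × 21.7 = 2.14×10⁻⁸ C.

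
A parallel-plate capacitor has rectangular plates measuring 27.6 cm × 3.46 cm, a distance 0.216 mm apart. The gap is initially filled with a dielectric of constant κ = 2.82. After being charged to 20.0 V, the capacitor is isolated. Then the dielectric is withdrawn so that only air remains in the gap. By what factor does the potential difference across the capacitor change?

V₂/V₁ ≈ 2.82

Isolated ⇒ Q is held fixed.
C₂ = 0.355 C₁ and V = Q/C, so V₂/V₁ = C₁/C₂ = 2.82.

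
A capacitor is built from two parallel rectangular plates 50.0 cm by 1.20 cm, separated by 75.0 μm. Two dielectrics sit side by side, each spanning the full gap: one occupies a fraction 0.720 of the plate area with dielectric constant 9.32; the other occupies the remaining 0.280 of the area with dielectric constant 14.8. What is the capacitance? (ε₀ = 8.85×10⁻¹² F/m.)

7.68 nF

A = 50.0 × 1.20 cm² = 6.00×10⁻³ m².
Side-by-side slabs ⇒ two capacitors in parallel, each spanning the full gap.
C₁ = κ₁ε₀A₁/d = 9.32 × 8.85×10⁻¹² × 4.32×10⁻³ / 7.50×10⁻⁵ = 4.75×10⁻⁹ F.
C₂ = κ₂ε₀A₂/d = 14.8 × 8.85×10⁻¹² × 1.68×10⁻³ / 7.50×10⁻⁵ = 2.93×10⁻⁹ F.
C = C₁ + C₂ = 7.68×10⁻⁹ F.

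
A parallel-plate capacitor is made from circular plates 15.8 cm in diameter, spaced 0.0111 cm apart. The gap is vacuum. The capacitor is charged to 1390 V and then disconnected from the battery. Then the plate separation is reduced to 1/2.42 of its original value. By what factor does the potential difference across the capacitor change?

Isolated ⇒ Q is held fixed.
C₂ = 2.42 C₁ and V = Q/C, so V₂/V₁ = C₁/C₂ = 0.413.

0.413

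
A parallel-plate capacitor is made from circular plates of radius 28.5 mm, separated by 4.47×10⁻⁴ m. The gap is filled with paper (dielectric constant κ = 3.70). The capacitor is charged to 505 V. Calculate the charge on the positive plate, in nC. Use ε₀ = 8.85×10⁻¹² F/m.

A = π(28.5 mm)² = 2.55×10⁻³ m².
C = κε₀A/d = 3.70 × 8.85×10⁻¹² × 2.55×10⁻³ / 4.47×10⁻⁴ = 1.87×10⁻¹⁰ F.
Q = CV = 1.87×10⁻¹⁰ × 505 = 9.44×10⁻⁸ C.

94.4 nC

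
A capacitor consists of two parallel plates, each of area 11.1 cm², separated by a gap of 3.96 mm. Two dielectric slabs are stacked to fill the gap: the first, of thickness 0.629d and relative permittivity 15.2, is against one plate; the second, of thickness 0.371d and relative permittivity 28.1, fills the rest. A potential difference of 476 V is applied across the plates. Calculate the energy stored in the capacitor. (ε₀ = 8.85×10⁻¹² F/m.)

A = 11.1 cm² = 1.11×10⁻³ m².
Stacked slabs ⇒ two capacitors in series, each with the full plate area.
C₁ = κ₁ε₀A/d₁ = 15.2 × 8.85×10⁻¹² × 1.11×10⁻³ / 2.49×10⁻³ = 5.99×10⁻¹¹ F.
C₂ = κ₂ε₀A/d₂ = 28.1 × 8.85×10⁻¹² × 1.11×10⁻³ / 1.47×10⁻³ = 1.88×10⁻¹⁰ F.
C = (1/C₁ + 1/C₂)⁻¹ = 4.54×10⁻¹¹ F.
U = ½CV² = ½ × 4.54×10⁻¹¹ × (476)² = 5.15×10⁻⁶ J.

5.15 μJ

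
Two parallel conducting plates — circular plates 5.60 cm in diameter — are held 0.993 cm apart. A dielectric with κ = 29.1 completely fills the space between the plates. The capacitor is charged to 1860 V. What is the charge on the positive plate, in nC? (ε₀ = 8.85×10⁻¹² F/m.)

A = π(5.60/2 cm)² = 2.46×10⁻³ m².
C = κε₀A/d = 29.1 × 8.85×10⁻¹² × 2.46×10⁻³ / 9.93×10⁻³ = 6.39×10⁻¹¹ F.
Q = CV = 6.39×10⁻¹¹ × 1860 = 1.19×10⁻⁷ C.

119 nC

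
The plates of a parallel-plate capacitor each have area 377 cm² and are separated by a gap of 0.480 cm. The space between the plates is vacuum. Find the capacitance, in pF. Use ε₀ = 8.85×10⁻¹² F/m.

A = 377 cm² = 3.77×10⁻² m².
C = ε₀A/d = 8.85×10⁻¹² × 3.77×10⁻² / 4.80×10⁻³ = 6.95×10⁻¹¹ F.

C ≈ 69.5 pF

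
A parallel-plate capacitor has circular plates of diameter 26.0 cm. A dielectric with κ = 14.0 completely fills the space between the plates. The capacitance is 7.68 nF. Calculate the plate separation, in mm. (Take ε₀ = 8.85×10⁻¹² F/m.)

A = π(26.0/2 cm)² = 5.31×10⁻² m².
d = κε₀A/C = 14.0 × 8.85×10⁻¹² × 5.31×10⁻² / 7.68×10⁻⁹ = 8.57×10⁻⁴ m.

0.857 mm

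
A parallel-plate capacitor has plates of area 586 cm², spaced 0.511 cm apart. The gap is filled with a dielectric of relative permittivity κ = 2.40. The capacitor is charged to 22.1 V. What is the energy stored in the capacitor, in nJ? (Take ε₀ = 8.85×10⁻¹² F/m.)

A = 586 cm² = 5.86×10⁻² m².
C = κε₀A/d = 2.40 × 8.85×10⁻¹² × 5.86×10⁻² / 5.11×10⁻³ = 2.44×10⁻¹⁰ F.
U = ½CV² = ½ × 2.44×10⁻¹⁰ × (22.1)² = 5.95×10⁻⁸ J.

U ≈ 59.5 nJ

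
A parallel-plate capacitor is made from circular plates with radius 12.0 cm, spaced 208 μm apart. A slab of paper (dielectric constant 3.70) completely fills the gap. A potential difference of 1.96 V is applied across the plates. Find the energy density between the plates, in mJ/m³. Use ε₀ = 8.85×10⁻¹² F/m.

u ≈ 1.45 mJ/m³

E = V/d = 1.96 / 2.08×10⁻⁴ = 9.42×10³ V/m.
u = ½κε₀E² = ½ × 3.70 × 8.85×10⁻¹² × (9.42×10³)² = 1.45×10⁻³ J/m³.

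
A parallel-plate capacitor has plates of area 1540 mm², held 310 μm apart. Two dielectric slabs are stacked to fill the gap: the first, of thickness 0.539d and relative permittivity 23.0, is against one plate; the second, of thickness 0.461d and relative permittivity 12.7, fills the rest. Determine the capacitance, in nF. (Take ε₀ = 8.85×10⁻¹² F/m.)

A = 1540 mm² = 1.54×10⁻³ m².
Stacked slabs ⇒ two capacitors in series, each with the full plate area.
C₁ = κ₁ε₀A/d₁ = 23.0 × 8.85×10⁻¹² × 1.54×10⁻³ / 1.67×10⁻⁴ = 1.88×10⁻⁹ F.
C₂ = κ₂ε₀A/d₂ = 12.7 × 8.85×10⁻¹² × 1.54×10⁻³ / 1.43×10⁻⁴ = 1.21×10⁻⁹ F.
C = (1/C₁ + 1/C₂)⁻¹ = 7.36×10⁻¹⁰ F.

C ≈ 0.736 nF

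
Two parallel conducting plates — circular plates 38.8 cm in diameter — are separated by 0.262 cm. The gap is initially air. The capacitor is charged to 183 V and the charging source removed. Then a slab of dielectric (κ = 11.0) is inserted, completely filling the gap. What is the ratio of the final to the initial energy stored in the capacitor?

Isolated ⇒ Q is held fixed.
C₂ = 11.0 C₁ and U = Q²/(2C), so U₂/U₁ = C₁/C₂ = 0.0909.

U₂/U₁ ≈ 0.0909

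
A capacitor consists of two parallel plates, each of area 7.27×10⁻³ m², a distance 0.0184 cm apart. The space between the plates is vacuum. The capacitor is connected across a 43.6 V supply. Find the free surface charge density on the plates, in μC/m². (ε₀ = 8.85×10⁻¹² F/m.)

C = ε₀A/d = 8.85×10⁻¹² × 7.27×10⁻³ / 1.84×10⁻⁴ = 3.50×10⁻¹⁰ F.
σ = Q/A = CV/A = 3.50×10⁻¹⁰ × 43.6 / 7.27×10⁻³ = 2.10×10⁻⁶ C/m².

2.10 μC/m²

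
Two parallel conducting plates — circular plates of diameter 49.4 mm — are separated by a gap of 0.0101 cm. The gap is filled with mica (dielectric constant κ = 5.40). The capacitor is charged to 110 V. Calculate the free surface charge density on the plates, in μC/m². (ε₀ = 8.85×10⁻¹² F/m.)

A = π(49.4/2 mm)² = 1.92×10⁻³ m².
C = κε₀A/d = 5.40 × 8.85×10⁻¹² × 1.92×10⁻³ / 1.01×10⁻⁴ = 9.07×10⁻¹⁰ F.
σ = Q/A = CV/A = 9.07×10⁻¹⁰ × 110 / 1.92×10⁻³ = 5.20×10⁻⁵ C/m².

σ ≈ 52.0 μC/m²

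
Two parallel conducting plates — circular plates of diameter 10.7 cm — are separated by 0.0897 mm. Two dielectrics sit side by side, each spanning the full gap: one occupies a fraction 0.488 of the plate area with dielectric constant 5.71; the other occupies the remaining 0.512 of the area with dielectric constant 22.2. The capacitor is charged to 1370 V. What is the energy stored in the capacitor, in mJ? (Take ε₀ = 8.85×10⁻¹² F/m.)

A = π(10.7/2 cm)² = 8.99×10⁻³ m².
Side-by-side slabs ⇒ two capacitors in parallel, each spanning the full gap.
C₁ = κ₁ε₀A₁/d = 5.71 × 8.85×10⁻¹² × 4.39×10⁻³ / 8.97×10⁻⁵ = 2.47×10⁻⁹ F.
C₂ = κ₂ε₀A₂/d = 22.2 × 8.85×10⁻¹² × 4.60×10⁻³ / 8.97×10⁻⁵ = 1.01×10⁻⁸ F.
C = C₁ + C₂ = 1.26×10⁻⁸ F.
U = ½CV² = ½ × 1.26×10⁻⁸ × (1370)² = 1.18×10⁻² J.

U ≈ 11.8 mJ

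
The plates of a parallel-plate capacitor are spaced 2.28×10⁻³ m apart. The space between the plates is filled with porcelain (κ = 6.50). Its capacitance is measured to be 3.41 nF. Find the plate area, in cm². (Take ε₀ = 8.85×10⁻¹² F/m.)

A = Cd/(κε₀) = 3.41×10⁻⁹ × 2.28×10⁻³ / (6.50 × 8.85×10⁻¹²) = 0.135 m².

A ≈ 1352 cm²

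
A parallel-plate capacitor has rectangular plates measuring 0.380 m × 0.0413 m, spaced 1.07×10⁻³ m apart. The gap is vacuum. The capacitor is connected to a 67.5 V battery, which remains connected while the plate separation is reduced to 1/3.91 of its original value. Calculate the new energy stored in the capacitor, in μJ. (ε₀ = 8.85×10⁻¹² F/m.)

A = 0.380 × 0.0413 m² = 1.57×10⁻² m².
Initially C₁ = ε₀A/d = 8.85×10⁻¹² × 1.57×10⁻² / 1.07×10⁻³ = 1.30×10⁻¹⁰ F.
U₁ = 2.96×10⁻⁷ J.
Battery connected ⇒ V is held fixed. C₂ = 3.91 C₁ and U = ½CV², so U₂/U₁ = C₂/C₁ = 3.91.
U₂ = 3.91 × 2.96×10⁻⁷ = 1.16×10⁻⁶ J.

U ≈ 1.16 μJ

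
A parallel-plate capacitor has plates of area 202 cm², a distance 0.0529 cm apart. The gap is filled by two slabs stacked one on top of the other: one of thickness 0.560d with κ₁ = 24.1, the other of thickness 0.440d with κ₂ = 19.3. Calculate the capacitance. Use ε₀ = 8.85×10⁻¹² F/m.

C ≈ 7.34 nF

A = 202 cm² = 2.02×10⁻² m².
Stacked slabs ⇒ two capacitors in series, each with the full plate area.
C₁ = κ₁ε₀A/d₁ = 24.1 × 8.85×10⁻¹² × 2.02×10⁻² / 2.96×10⁻⁴ = 1.45×10⁻⁸ F.
C₂ = κ₂ε₀A/d₂ = 19.3 × 8.85×10⁻¹² × 2.02×10⁻² / 2.33×10⁻⁴ = 1.48×10⁻⁸ F.
C = (1/C₁ + 1/C₂)⁻¹ = 7.34×10⁻⁹ F.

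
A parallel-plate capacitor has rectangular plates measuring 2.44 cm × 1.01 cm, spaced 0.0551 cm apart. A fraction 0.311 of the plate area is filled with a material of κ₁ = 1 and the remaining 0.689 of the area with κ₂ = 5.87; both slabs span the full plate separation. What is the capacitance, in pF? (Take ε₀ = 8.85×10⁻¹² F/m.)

A = 2.44 × 1.01 cm² = 2.46×10⁻⁴ m².
Side-by-side slabs ⇒ two capacitors in parallel, each spanning the full gap.
C₁ = κ₁ε₀A₁/d = 1.00 × 8.85×10⁻¹² × 7.66×10⁻⁵ / 5.51×10⁻⁴ = 1.23×10⁻¹² F.
C₂ = κ₂ε₀A₂/d = 5.87 × 8.85×10⁻¹² × 1.70×10⁻⁴ / 5.51×10⁻⁴ = 1.60×10⁻¹¹ F.
C = C₁ + C₂ = 1.72×10⁻¹¹ F.

C ≈ 17.2 pF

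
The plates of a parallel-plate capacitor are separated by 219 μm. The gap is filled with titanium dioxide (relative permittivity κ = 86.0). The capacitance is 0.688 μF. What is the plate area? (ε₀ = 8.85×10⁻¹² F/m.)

A ≈ 1.98×10⁵ mm²

A = Cd/(κε₀) = 6.88×10⁻⁷ × 2.19×10⁻⁴ / (86.0 × 8.85×10⁻¹²) = 0.198 m².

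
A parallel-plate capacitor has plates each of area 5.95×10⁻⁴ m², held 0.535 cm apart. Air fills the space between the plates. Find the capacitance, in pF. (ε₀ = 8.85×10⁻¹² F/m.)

C ≈ 0.984 pF

C = ε₀A/d = 8.85×10⁻¹² × 5.95×10⁻⁴ / 5.35×10⁻³ = 9.84×10⁻¹³ F.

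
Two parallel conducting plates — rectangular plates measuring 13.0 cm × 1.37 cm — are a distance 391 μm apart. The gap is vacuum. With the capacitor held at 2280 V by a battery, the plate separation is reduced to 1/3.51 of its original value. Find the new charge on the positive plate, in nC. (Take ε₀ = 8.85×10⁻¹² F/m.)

A = 13.0 × 1.37 cm² = 1.78×10⁻³ m².
Initially C₁ = ε₀A/d = 8.85×10⁻¹² × 1.78×10⁻³ / 3.91×10⁻⁴ = 4.03×10⁻¹¹ F.
Q₁ = 9.19×10⁻⁸ C.
Battery connected ⇒ V is held fixed. C₂ = 3.51 C₁ and Q = CV, so Q₂/Q₁ = C₂/C₁ = 3.51.
Q₂ = 3.51 × 9.19×10⁻⁸ = 3.23×10⁻⁷ C.

Q ≈ 323 nC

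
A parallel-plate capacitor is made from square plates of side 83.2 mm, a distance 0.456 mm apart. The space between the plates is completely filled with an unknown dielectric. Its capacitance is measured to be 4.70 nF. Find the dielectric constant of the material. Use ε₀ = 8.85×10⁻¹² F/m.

35.0

A = (83.2 mm)² = 6.92×10⁻³ m².
κ = Cd/(ε₀A) = 4.70×10⁻⁹ × 4.56×10⁻⁴ / (8.85×10⁻¹² × 6.92×10⁻³) = 35.0.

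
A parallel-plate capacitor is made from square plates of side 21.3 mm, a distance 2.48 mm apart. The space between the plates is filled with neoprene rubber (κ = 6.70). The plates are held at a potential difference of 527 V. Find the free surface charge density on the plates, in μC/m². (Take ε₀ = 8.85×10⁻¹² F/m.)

12.6 μC/m²

A = (21.3 mm)² = 4.54×10⁻⁴ m².
C = κε₀A/d = 6.70 × 8.85×10⁻¹² × 4.54×10⁻⁴ / 2.48×10⁻³ = 1.08×10⁻¹¹ F.
σ = Q/A = CV/A = 1.08×10⁻¹¹ × 527 / 4.54×10⁻⁴ = 1.26×10⁻⁵ C/m².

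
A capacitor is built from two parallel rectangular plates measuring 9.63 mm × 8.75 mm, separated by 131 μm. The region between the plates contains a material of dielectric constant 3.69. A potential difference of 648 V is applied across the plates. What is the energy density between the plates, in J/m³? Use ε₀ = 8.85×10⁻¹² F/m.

E = V/d = 648 / 1.31×10⁻⁴ = 4.95×10⁶ V/m.
u = ½κε₀E² = ½ × 3.69 × 8.85×10⁻¹² × (4.95×10⁶)² = 4.00×10² J/m³.

u ≈ 400 J/m³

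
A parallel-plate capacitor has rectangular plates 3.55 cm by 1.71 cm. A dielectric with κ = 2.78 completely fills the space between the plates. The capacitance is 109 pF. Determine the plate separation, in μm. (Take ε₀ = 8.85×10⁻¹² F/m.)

d ≈ 137 μm

A = 3.55 × 1.71 cm² = 6.07×10⁻⁴ m².
d = κε₀A/C = 2.78 × 8.85×10⁻¹² × 6.07×10⁻⁴ / 1.09×10⁻¹⁰ = 1.37×10⁻⁴ m.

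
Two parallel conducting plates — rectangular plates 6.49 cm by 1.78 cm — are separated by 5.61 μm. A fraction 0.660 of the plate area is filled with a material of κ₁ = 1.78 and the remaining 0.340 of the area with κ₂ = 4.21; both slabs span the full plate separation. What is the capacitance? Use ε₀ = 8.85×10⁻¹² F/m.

A = 6.49 × 1.78 cm² = 1.16×10⁻³ m².
Side-by-side slabs ⇒ two capacitors in parallel, each spanning the full gap.
C₁ = κ₁ε₀A₁/d = 1.78 × 8.85×10⁻¹² × 7.62×10⁻⁴ / 5.61×10⁻⁶ = 2.14×10⁻⁹ F.
C₂ = κ₂ε₀A₂/d = 4.21 × 8.85×10⁻¹² × 3.93×10⁻⁴ / 5.61×10⁻⁶ = 2.61×10⁻⁹ F.
C = C₁ + C₂ = 4.75×10⁻⁹ F.

C ≈ 4.75 nF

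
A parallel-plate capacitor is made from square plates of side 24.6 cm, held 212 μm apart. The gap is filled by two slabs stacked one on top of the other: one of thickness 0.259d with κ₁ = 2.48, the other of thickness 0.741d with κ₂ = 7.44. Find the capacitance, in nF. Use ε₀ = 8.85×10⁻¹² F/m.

12.4 nF

A = (24.6 cm)² = 6.05×10⁻² m².
Stacked slabs ⇒ two capacitors in series, each with the full plate area.
C₁ = κ₁ε₀A/d₁ = 2.48 × 8.85×10⁻¹² × 6.05×10⁻² / 5.49×10⁻⁵ = 2.42×10⁻⁸ F.
C₂ = κ₂ε₀A/d₂ = 7.44 × 8.85×10⁻¹² × 6.05×10⁻² / 1.57×10⁻⁴ = 2.54×10⁻⁸ F.
C = (1/C₁ + 1/C₂)⁻¹ = 1.24×10⁻⁸ F.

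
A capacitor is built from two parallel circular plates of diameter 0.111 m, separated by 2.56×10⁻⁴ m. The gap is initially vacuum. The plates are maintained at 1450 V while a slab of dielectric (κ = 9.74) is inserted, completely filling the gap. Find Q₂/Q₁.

Battery connected ⇒ V is held fixed.
C₂ = 9.74 C₁ and Q = CV, so Q₂/Q₁ = C₂/C₁ = 9.74.

9.74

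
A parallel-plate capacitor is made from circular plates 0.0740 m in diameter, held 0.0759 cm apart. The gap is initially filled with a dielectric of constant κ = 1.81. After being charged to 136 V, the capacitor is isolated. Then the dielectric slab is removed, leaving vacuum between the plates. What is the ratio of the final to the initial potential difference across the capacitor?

V₂/V₁ ≈ 1.81

Isolated ⇒ Q is held fixed.
C₂ = 0.552 C₁ and V = Q/C, so V₂/V₁ = C₁/C₂ = 1.81.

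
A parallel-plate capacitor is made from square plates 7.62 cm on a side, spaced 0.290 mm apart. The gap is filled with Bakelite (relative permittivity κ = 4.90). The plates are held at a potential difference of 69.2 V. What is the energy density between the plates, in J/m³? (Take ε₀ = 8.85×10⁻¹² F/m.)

E = V/d = 69.2 / 2.90×10⁻⁴ = 2.39×10⁵ V/m.
u = ½κε₀E² = ½ × 4.90 × 8.85×10⁻¹² × (2.39×10⁵)² = 1.23 J/m³.

u ≈ 1.23 J/m³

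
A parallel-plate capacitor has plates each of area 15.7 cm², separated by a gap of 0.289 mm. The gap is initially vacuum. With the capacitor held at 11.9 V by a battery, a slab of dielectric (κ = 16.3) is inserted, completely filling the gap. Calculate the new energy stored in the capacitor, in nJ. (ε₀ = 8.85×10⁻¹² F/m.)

A = 15.7 cm² = 1.57×10⁻³ m².
Initially C₁ = ε₀A/d = 8.85×10⁻¹² × 1.57×10⁻³ / 2.89×10⁻⁴ = 4.81×10⁻¹¹ F.
U₁ = 3.40×10⁻⁹ J.
Battery connected ⇒ V is held fixed. C₂ = 16.3 C₁ and U = ½CV², so U₂/U₁ = C₂/C₁ = 16.3.
U₂ = 16.3 × 3.40×10⁻⁹ = 5.55×10⁻⁸ J.

55.5 nJ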